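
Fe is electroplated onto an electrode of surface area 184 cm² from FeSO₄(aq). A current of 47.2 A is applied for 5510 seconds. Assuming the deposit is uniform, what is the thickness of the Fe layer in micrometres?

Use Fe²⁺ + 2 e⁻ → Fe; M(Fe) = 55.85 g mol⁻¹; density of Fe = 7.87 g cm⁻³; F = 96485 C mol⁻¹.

Q = I·t = 47.20 × 5510.0 = 260100 C; n(e⁻) = 2.695 mol.
n(Fe) = n(e⁻)/2 = 1.348 mol, so m = 1.348 × 55.85 = 75.27 g.
Volume = m/ρ = 75.27 / 7.87 = 9.564 cm³.
Thickness = V/A = 9.564 / 184 = 0.0520 cm = 520 μm.

520 μm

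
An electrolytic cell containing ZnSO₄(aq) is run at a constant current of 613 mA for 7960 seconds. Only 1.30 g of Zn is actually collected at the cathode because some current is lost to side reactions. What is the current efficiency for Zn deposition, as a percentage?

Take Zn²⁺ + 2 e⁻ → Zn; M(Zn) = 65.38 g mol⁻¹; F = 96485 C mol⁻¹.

78.6 %

Q = I·t = 0.6130 × 7960.0 = 4879 C; n(e⁻) = 4879/96485 = 0.05057 mol.
Theoretical n(Zn) = n(e⁻)/2 = 0.02529 mol, i.e. m_theo = 0.02529 × 65.38 = 1.653 g.
Efficiency = m_actual / m_theo = 1.30 / 1.653 = 78.6 %.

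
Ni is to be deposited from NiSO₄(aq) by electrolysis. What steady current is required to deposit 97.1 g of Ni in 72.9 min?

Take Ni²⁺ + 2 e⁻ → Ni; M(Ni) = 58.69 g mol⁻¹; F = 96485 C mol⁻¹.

73.0 A

n(Ni) = 97.1 / 58.69 = 1.654 mol.
n(e⁻) = 2 × 1.654 = 3.309 mol.
Q = n(e⁻)·F = 3.309 × 96485 = 319300 C.
I = Q/t = 319300 / 4374.0 s = 73.0 A.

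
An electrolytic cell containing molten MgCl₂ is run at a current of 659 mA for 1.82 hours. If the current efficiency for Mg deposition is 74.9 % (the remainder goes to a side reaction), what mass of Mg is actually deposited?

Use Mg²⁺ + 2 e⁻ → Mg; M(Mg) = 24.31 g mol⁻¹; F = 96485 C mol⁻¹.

Q = I·t = 0.6590 × 6552.0 = 4318 C.
n(e⁻) = 4318/96485 = 0.04475 mol; theoretically n(Mg) = 0.04475/2 = 0.02238 mol, m_theo = 0.5439 g.
At 74.9 % efficiency, m_actual = 0.749 × 0.5439 = 0.407 g.

0.407 g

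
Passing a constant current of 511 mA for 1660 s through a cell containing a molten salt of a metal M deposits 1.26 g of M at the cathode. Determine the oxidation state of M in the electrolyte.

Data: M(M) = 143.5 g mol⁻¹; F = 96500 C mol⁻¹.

Q = I·t = 0.5110 A × 1660.0 s = 848.3 C, so n(e⁻) = 848.3/96500 = 0.008790 mol.
n(M) deposited = 1.26 / 143.5 = 0.008780 mol.
Electrons per atom = n(e⁻)/n(M) = 0.008790 / 0.008780 = 1.00 ≈ 1, so the ion is M⁺.

+1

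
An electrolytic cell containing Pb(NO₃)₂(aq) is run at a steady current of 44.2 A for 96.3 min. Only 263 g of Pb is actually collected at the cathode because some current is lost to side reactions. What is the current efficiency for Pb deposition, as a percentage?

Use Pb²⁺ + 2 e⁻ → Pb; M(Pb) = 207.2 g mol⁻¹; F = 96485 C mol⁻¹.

Q = I·t = 44.20 × 5778.0 = 255400 C; n(e⁻) = 255400/96485 = 2.647 mol.
Theoretical n(Pb) = n(e⁻)/2 = 1.323 mol, i.e. m_theo = 1.323 × 207.2 = 274.2 g.
Efficiency = m_actual / m_theo = 263 / 274.2 = 95.9 %.

95.9 %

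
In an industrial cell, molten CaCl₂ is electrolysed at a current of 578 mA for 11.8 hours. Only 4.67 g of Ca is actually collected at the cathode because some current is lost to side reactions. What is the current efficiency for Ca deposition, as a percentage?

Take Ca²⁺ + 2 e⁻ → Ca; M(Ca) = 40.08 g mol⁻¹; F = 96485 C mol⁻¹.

Q = I·t = 0.5780 × 42480 = 24550 C; n(e⁻) = 24550/96485 = 0.2545 mol.
Theoretical n(Ca) = n(e⁻)/2 = 0.1272 mol, i.e. m_theo = 0.1272 × 40.08 = 5.100 g.
Efficiency = m_actual / m_theo = 4.67 / 5.100 = 91.6 %.

91.6 %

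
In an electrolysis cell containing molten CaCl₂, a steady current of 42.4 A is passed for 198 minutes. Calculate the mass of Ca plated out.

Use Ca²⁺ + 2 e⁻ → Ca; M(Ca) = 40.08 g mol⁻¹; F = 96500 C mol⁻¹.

Q = I·t = 42.40 A × 11880 s = 503700 C.
n(e⁻) = Q/F = 503700 / 96500 = 5.220 mol.
Ca²⁺ + 2 e⁻ → Ca, so n(Ca) = n(e⁻)/2 = 2.610 mol.
m = n·M = 2.610 × 40.08 = 105 g.

105 g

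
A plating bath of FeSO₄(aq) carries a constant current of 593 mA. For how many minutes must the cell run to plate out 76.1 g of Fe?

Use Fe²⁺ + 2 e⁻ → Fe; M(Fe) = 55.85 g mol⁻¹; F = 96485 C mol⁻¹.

7390 min

n(Fe) = m/M = 76.1 / 55.85 = 1.363 mol.
Each Fe atom requires 2 electrons, so n(e⁻) = 2 × 1.363 = 2.725 mol.
Q = n(e⁻)·F = 2.725 × 96485 = 262900 C.
t = Q/I = 262900 / 0.5930 A = 443400 s = 7390 min.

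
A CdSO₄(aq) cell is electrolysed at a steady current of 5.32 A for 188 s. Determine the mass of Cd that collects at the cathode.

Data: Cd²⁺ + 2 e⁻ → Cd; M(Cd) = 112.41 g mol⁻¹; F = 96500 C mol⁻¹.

Q = I·t = 5.320 A × 188.00 s = 1000 C.
n(e⁻) = Q/F = 1000 / 96500 = 0.01036 mol.
Cd²⁺ + 2 e⁻ → Cd, so n(Cd) = n(e⁻)/2 = 0.005182 mol.
m = n·M = 0.005182 × 112.41 = 0.583 g.

0.583 g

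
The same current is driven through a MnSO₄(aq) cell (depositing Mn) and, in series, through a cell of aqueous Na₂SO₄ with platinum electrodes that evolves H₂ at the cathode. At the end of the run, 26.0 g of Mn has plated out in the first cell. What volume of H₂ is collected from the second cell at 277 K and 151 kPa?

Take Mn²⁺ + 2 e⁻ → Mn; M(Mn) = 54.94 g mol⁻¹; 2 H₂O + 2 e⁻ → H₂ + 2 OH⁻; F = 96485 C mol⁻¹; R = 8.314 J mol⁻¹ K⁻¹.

n(Mn) = 26.0 / 54.94 = 0.4732 mol, so n(e⁻) = 2 × 0.4732 = 0.9465 mol.
The cells are in series, so the same 0.9465 mol of electrons passes through the second cell.
2 H₂O + 2 e⁻ → H₂ + 2 OH⁻ — 2 mol e⁻ per mol H₂, so n(H₂) = 0.9465/2 = 0.4732 mol.
V = nRT/P = (0.4732 × 8.314 × 277) / (151 × 10³) = 0.00722 m³ = 7.22 L.

7.22 L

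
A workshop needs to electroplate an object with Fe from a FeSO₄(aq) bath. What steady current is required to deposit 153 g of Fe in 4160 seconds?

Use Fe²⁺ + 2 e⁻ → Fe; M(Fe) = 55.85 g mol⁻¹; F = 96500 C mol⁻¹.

127 A

n(Fe) = 153 / 55.85 = 2.739 mol.
n(e⁻) = 2 × 2.739 = 5.479 mol.
Q = n(e⁻)·F = 5.479 × 96500 = 528700 C.
I = Q/t = 528700 / 4160.0 s = 127 A.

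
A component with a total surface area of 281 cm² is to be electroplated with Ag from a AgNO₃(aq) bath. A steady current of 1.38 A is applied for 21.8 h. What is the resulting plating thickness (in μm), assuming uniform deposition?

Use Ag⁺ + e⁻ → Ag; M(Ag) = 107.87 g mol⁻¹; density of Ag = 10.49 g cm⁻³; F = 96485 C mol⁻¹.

411 μm

Q = I·t = 1.380 × 78480 = 108300 C; n(e⁻) = 1.122 mol.
n(Ag) = n(e⁻)/1 = 1.122 mol, so m = 1.122 × 107.87 = 121.1 g.
Volume = m/ρ = 121.1 / 10.49 = 11.54 cm³.
Thickness = V/A = 11.54 / 281 = 0.0411 cm = 411 μm.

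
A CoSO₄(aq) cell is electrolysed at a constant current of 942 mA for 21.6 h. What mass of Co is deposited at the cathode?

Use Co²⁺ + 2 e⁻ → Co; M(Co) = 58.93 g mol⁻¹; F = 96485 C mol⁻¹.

22.4 g

Q = I·t = 0.9420 A × 77760 s = 73250 C.
n(e⁻) = Q/F = 73250 / 96485 = 0.7592 mol.
Co²⁺ + 2 e⁻ → Co, so n(Co) = n(e⁻)/2 = 0.3796 mol.
m = n·M = 0.3796 × 58.93 = 22.4 g.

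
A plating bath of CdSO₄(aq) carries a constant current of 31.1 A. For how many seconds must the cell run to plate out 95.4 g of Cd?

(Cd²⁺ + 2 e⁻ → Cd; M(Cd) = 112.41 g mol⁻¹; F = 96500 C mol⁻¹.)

5270 s

n(Cd) = m/M = 95.4 / 112.41 = 0.8487 mol.
Each Cd atom requires 2 electrons, so n(e⁻) = 2 × 0.8487 = 1.697 mol.
Q = n(e⁻)·F = 1.697 × 96500 = 163800 C.
t = Q/I = 163800 / 31.10 A = 5267 s.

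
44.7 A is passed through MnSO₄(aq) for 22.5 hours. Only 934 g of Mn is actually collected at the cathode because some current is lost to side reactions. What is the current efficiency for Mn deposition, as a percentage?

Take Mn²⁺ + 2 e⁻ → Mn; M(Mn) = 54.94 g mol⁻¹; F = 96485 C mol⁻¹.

90.6 %

Q = I·t = 44.70 × 81000 = 3621000 C; n(e⁻) = 3621000/96485 = 37.53 mol.
Theoretical n(Mn) = n(e⁻)/2 = 18.76 mol, i.e. m_theo = 18.76 × 54.94 = 1031 g.
Efficiency = m_actual / m_theo = 934 / 1031 = 90.6 %.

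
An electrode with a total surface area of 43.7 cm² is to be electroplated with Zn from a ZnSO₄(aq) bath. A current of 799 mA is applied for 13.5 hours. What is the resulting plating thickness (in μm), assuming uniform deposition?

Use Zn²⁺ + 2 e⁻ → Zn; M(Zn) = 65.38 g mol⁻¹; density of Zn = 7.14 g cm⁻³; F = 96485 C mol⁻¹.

422 μm

Q = I·t = 0.7990 × 48600 = 38830 C; n(e⁻) = 0.4025 mol.
n(Zn) = n(e⁻)/2 = 0.2012 mol, so m = 0.2012 × 65.38 = 13.16 g.
Volume = m/ρ = 13.16 / 7.14 = 1.843 cm³.
Thickness = V/A = 1.843 / 43.7 = 0.0422 cm = 422 μm.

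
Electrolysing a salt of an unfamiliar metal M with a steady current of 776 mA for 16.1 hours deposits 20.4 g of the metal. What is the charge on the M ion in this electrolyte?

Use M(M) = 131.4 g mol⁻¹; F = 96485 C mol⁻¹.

+3

Q = I·t = 0.7760 A × 57960 s = 44980 C, so n(e⁻) = 44980/96485 = 0.4662 mol.
n(M) deposited = 20.4 / 131.4 = 0.1553 mol.
Electrons per atom = n(e⁻)/n(M) = 0.4662 / 0.1553 = 3.00 ≈ 3, so the ion is M³⁺.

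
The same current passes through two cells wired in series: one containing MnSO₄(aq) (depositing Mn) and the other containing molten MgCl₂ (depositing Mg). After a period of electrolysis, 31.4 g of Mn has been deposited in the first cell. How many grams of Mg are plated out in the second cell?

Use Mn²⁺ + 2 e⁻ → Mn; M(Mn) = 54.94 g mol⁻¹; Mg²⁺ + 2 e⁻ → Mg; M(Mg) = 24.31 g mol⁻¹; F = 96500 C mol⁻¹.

13.9 g

n(Mn) = 31.4 / 54.94 = 0.5715 mol.
Since Mn²⁺ + 2 e⁻ → Mn, n(e⁻) passed = 2 × 0.5715 = 1.143 mol.
Cells in series carry the same charge, so the same 1.143 mol of electrons passes through cell 2.
Mg²⁺ + 2 e⁻ → Mg, so n(Mg) = 1.143 / 2 = 0.5715 mol.
m(Mg) = 0.5715 × 24.31 = 13.9 g.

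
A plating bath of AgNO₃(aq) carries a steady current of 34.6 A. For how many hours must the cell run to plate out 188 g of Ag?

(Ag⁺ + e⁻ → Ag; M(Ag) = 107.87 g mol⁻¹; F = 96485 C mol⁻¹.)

1.35 h

n(Ag) = m/M = 188 / 107.87 = 1.743 mol.
Each Ag atom requires 1 electron, so n(e⁻) = 1 × 1.743 = 1.743 mol.
Q = n(e⁻)·F = 1.743 × 96485 = 168200 C.
t = Q/I = 168200 / 34.60 A = 4860 s = 1.35 h.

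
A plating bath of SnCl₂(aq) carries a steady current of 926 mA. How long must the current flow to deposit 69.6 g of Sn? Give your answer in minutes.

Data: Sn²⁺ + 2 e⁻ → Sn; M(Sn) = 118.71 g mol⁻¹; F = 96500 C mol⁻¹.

n(Sn) = m/M = 69.6 / 118.71 = 0.5863 mol.
Each Sn atom requires 2 electrons, so n(e⁻) = 2 × 0.5863 = 1.173 mol.
Q = n(e⁻)·F = 1.173 × 96500 = 113200 C.
t = Q/I = 113200 / 0.9260 A = 122200 s = 2040 min.

2040 min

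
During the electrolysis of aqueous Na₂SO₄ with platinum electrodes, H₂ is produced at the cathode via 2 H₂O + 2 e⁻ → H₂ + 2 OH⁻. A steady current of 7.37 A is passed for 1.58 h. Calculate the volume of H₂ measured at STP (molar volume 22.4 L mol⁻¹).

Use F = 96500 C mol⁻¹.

4.87 L

Q = I·t = 7.370 A × 5688.0 s = 41920 C.
n(e⁻) = Q/F = 41920 / 96500 = 0.4344 mol.
2 electrons are transferred per H₂ molecule, so n(H₂) = 0.4344 / 2 = 0.2172 mol.
V = n × V_m = 0.2172 × 22.4 = 4.87 L.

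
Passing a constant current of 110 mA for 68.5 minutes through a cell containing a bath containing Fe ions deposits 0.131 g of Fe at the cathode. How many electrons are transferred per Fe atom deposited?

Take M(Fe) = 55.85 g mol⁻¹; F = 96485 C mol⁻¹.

2

Q = I·t = 0.1100 A × 4110.0 s = 452.1 C, so n(e⁻) = 452.1/96485 = 0.004686 mol.
n(Fe) deposited = 0.131 / 55.85 = 0.002346 mol.
Electrons per atom = n(e⁻)/n(Fe) = 0.004686 / 0.002346 = 2.00 ≈ 2, so the ion is Fe²⁺.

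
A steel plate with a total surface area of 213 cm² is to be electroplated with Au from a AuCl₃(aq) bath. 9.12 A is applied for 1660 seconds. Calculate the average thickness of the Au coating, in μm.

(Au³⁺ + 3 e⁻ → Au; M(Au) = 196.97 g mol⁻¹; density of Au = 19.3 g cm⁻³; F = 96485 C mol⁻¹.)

Q = I·t = 9.120 × 1660.0 = 15140 C; n(e⁻) = 0.1569 mol.
n(Au) = n(e⁻)/3 = 0.05230 mol, so m = 0.05230 × 196.97 = 10.30 g.
Volume = m/ρ = 10.30 / 19.3 = 0.5338 cm³.
Thickness = V/A = 0.5338 / 213 = 0.00251 cm = 25.1 μm.

25.1 μm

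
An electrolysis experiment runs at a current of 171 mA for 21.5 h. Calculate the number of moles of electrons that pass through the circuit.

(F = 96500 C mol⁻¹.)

Q = I·t = 0.1710 A × 77400 s = 13240 C.
n(e⁻) = Q/F = 13240 / 96500 = 0.137 mol.

0.137 mol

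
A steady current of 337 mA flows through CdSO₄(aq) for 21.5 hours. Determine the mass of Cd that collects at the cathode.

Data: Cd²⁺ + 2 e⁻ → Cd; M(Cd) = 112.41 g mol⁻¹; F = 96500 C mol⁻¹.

15.2 g

Q = I·t = 0.3370 A × 77400 s = 26080 C.
n(e⁻) = Q/F = 26080 / 96500 = 0.2703 mol.
Cd²⁺ + 2 e⁻ → Cd, so n(Cd) = n(e⁻)/2 = 0.1351 mol.
m = n·M = 0.1351 × 112.41 = 15.2 g.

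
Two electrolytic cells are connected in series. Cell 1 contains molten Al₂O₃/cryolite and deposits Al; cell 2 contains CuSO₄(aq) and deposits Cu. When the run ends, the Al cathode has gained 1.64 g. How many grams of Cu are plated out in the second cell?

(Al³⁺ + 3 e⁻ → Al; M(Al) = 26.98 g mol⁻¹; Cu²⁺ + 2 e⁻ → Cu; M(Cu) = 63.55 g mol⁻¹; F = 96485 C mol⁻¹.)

n(Al) = 1.64 / 26.98 = 0.06079 mol.
Since Al³⁺ + 3 e⁻ → Al, n(e⁻) passed = 3 × 0.06079 = 0.1824 mol.
Cells in series carry the same charge, so the same 0.1824 mol of electrons passes through cell 2.
Cu²⁺ + 2 e⁻ → Cu, so n(Cu) = 0.1824 / 2 = 0.09118 mol.
m(Cu) = 0.09118 × 63.55 = 5.79 g.

5.79 g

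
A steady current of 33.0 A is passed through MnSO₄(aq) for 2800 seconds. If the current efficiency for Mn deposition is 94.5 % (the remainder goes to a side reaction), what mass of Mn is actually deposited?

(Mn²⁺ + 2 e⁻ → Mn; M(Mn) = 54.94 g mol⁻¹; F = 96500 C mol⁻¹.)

Q = I·t = 33.00 × 2800.0 = 92400 C.
n(e⁻) = 92400/96500 = 0.9575 mol; theoretically n(Mn) = 0.9575/2 = 0.4788 mol, m_theo = 26.30 g.
At 94.5 % efficiency, m_actual = 0.945 × 26.30 = 24.9 g.

24.9 g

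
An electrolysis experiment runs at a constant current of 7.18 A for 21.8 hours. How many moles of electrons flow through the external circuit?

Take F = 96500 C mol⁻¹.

5.84 mol

Q = I·t = 7.180 A × 78480 s = 563500 C.
n(e⁻) = Q/F = 563500 / 96500 = 5.84 mol.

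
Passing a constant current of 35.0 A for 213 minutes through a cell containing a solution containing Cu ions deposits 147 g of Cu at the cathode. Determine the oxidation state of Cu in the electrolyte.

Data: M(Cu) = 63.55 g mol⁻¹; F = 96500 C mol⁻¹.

+2

Q = I·t = 35.00 A × 12780 s = 447300 C, so n(e⁻) = 447300/96500 = 4.635 mol.
n(Cu) deposited = 147 / 63.55 = 2.313 mol.
Electrons per atom = n(e⁻)/n(Cu) = 4.635 / 2.313 = 2.00 ≈ 2, so the ion is Cu²⁺.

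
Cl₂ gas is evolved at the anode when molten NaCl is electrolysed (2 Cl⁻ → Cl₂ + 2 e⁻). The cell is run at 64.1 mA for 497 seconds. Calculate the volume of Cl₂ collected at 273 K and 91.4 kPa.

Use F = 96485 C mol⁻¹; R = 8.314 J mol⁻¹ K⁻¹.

0.00410 L

Q = I·t = 0.06410 A × 497.00 s = 31.86 C.
n(e⁻) = Q/F = 31.86 / 96485 = 0.0003302 mol.
2 electrons are transferred per Cl₂ molecule, so n(Cl₂) = 0.0003302 / 2 = 0.0001651 mol.
V = nRT/P = (0.0001651 × 8.314 × 273) / (91.4 × 10³ Pa) = 4.10 × 10⁻⁶ m³ = 0.00410 L.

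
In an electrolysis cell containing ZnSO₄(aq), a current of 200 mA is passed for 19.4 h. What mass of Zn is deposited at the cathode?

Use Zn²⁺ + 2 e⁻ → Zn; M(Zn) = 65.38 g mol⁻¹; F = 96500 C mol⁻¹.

Q = I·t = 0.2000 A × 69840 s = 13970 C.
n(e⁻) = Q/F = 13970 / 96500 = 0.1447 mol.
Zn²⁺ + 2 e⁻ → Zn, so n(Zn) = n(e⁻)/2 = 0.07237 mol.
m = n·M = 0.07237 × 65.38 = 4.73 g.

4.73 g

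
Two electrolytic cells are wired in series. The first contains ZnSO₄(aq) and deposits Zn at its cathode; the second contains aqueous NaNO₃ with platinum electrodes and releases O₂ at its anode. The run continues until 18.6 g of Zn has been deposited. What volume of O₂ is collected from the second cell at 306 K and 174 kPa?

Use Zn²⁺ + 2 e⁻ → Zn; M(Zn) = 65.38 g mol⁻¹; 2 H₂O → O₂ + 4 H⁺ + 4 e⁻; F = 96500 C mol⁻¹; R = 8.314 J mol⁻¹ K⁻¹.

2.08 L

n(Zn) = 18.6 / 65.38 = 0.2845 mol, so n(e⁻) = 2 × 0.2845 = 0.5690 mol.
The cells are in series, so the same 0.5690 mol of electrons passes through the second cell.
2 H₂O → O₂ + 4 H⁺ + 4 e⁻ — 4 mol e⁻ per mol O₂, so n(O₂) = 0.5690/4 = 0.1422 mol.
V = nRT/P = (0.1422 × 8.314 × 306) / (174 × 10³) = 0.00208 m³ = 2.08 L.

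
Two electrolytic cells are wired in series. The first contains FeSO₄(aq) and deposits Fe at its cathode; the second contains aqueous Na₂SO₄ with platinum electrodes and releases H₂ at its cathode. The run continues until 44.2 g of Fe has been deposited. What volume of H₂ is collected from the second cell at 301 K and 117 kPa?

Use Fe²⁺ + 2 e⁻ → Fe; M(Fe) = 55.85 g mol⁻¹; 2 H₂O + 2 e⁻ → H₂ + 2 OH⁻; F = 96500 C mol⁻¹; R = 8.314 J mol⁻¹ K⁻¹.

n(Fe) = 44.2 / 55.85 = 0.7914 mol, so n(e⁻) = 2 × 0.7914 = 1.583 mol.
The cells are in series, so the same 1.583 mol of electrons passes through the second cell.
2 H₂O + 2 e⁻ → H₂ + 2 OH⁻ — 2 mol e⁻ per mol H₂, so n(H₂) = 1.583/2 = 0.7914 mol.
V = nRT/P = (0.7914 × 8.314 × 301) / (117 × 10³) = 0.0169 m³ = 16.9 L.

16.9 L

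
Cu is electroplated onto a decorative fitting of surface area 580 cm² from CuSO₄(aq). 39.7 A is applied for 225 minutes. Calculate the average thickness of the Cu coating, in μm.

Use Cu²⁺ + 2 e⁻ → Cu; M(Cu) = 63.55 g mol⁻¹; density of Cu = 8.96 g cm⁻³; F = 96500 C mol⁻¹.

340 μm

Q = I·t = 39.70 × 13500 = 536000 C; n(e⁻) = 5.554 mol.
n(Cu) = n(e⁻)/2 = 2.777 mol, so m = 2.777 × 63.55 = 176.5 g.
Volume = m/ρ = 176.5 / 8.96 = 19.70 cm³.
Thickness = V/A = 19.70 / 580 = 0.0340 cm = 340 μm.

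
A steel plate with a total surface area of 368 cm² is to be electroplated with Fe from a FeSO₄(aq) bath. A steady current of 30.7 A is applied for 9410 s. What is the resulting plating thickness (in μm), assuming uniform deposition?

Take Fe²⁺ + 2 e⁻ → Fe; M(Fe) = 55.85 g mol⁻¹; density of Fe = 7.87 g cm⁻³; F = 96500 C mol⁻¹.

289 μm

Q = I·t = 30.70 × 9410.0 = 288900 C; n(e⁻) = 2.994 mol.
n(Fe) = n(e⁻)/2 = 1.497 mol, so m = 1.497 × 55.85 = 83.60 g.
Volume = m/ρ = 83.60 / 7.87 = 10.62 cm³.
Thickness = V/A = 10.62 / 368 = 0.0289 cm = 289 μm.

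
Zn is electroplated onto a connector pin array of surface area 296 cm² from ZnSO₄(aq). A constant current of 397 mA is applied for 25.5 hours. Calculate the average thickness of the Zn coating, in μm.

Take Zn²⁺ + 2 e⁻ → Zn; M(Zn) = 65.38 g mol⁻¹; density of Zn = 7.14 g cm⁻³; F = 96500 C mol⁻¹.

Q = I·t = 0.3970 × 91800 = 36440 C; n(e⁻) = 0.3777 mol.
n(Zn) = n(e⁻)/2 = 0.1888 mol, so m = 0.1888 × 65.38 = 12.35 g.
Volume = m/ρ = 12.35 / 7.14 = 1.729 cm³.
Thickness = V/A = 1.729 / 296 = 0.00584 cm = 58.4 μm.

58.4 μm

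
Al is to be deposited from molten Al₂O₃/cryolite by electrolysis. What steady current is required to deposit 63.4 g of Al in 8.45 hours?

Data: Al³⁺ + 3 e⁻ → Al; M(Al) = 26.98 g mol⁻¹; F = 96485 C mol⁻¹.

22.4 A

n(Al) = 63.4 / 26.98 = 2.350 mol.
n(e⁻) = 3 × 2.350 = 7.050 mol.
Q = n(e⁻)·F = 7.050 × 96485 = 680200 C.
I = Q/t = 680200 / 30420 s = 22.4 A.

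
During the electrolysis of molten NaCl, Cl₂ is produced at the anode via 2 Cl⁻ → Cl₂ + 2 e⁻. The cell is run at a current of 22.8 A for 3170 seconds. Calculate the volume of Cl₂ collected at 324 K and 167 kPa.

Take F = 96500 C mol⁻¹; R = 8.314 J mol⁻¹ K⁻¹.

6.04 L

Q = I·t = 22.80 A × 3170.0 s = 72280 C.
n(e⁻) = Q/F = 72280 / 96500 = 0.7490 mol.
2 electrons are transferred per Cl₂ molecule, so n(Cl₂) = 0.7490 / 2 = 0.3745 mol.
V = nRT/P = (0.3745 × 8.314 × 324) / (167 × 10³ Pa) = 0.00604 m³ = 6.04 L.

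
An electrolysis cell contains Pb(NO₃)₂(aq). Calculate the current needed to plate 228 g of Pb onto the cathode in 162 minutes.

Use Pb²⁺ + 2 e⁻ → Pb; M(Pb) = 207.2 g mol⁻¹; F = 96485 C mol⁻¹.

21.8 A

n(Pb) = 228 / 207.2 = 1.100 mol.
n(e⁻) = 2 × 1.100 = 2.201 mol.
Q = n(e⁻)·F = 2.201 × 96485 = 212300 C.
I = Q/t = 212300 / 9720.0 s = 21.8 A.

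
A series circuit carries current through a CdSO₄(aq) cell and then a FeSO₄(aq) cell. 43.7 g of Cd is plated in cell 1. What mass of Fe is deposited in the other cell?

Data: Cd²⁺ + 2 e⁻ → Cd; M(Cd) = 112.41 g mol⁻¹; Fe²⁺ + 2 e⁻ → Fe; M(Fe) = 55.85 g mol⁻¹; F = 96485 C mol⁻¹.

21.7 g

n(Cd) = 43.7 / 112.41 = 0.3888 mol.
Since Cd²⁺ + 2 e⁻ → Cd, n(e⁻) passed = 2 × 0.3888 = 0.7775 mol.
Cells in series carry the same charge, so the same 0.7775 mol of electrons passes through cell 2.
Fe²⁺ + 2 e⁻ → Fe, so n(Fe) = 0.7775 / 2 = 0.3888 mol.
m(Fe) = 0.3888 × 55.85 = 21.7 g.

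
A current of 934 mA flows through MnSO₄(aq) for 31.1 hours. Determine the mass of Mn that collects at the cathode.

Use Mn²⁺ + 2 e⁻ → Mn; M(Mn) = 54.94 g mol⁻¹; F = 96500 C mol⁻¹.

Q = I·t = 0.9340 A × 111960 s = 104600 C.
n(e⁻) = Q/F = 104600 / 96500 = 1.084 mol.
Mn²⁺ + 2 e⁻ → Mn, so n(Mn) = n(e⁻)/2 = 0.5418 mol.
m = n·M = 0.5418 × 54.94 = 29.8 g.

29.8 g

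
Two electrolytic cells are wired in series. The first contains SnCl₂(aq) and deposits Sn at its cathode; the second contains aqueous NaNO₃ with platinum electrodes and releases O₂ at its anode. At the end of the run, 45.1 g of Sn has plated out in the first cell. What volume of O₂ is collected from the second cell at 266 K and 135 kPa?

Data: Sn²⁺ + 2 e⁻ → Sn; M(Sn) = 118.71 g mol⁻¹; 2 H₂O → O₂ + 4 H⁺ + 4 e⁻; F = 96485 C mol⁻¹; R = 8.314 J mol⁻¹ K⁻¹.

n(Sn) = 45.1 / 118.71 = 0.3799 mol, so n(e⁻) = 2 × 0.3799 = 0.7598 mol.
The cells are in series, so the same 0.7598 mol of electrons passes through the second cell.
2 H₂O → O₂ + 4 H⁺ + 4 e⁻ — 4 mol e⁻ per mol O₂, so n(O₂) = 0.7598/4 = 0.1900 mol.
V = nRT/P = (0.1900 × 8.314 × 266) / (135 × 10³) = 0.00311 m³ = 3.11 L.

3.11 L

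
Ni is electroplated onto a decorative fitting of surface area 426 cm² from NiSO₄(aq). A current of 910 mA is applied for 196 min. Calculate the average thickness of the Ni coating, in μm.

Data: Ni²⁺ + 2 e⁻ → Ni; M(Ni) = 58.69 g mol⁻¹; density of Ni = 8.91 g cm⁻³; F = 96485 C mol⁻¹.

8.58 μm

Q = I·t = 0.9100 × 11760 = 10700 C; n(e⁻) = 0.1109 mol.
n(Ni) = n(e⁻)/2 = 0.05546 mol, so m = 0.05546 × 58.69 = 3.255 g.
Volume = m/ρ = 3.255 / 8.91 = 0.3653 cm³.
Thickness = V/A = 0.3653 / 426 = 8.58 × 10⁻⁴ cm = 8.58 μm.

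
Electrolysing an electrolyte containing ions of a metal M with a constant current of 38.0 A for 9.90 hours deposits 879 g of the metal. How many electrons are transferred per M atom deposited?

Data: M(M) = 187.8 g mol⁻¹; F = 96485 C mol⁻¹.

Q = I·t = 38.00 A × 35640 s = 1354000 C, so n(e⁻) = 1354000/96485 = 14.04 mol.
n(M) deposited = 879 / 187.8 = 4.681 mol.
Electrons per atom = n(e⁻)/n(M) = 14.04 / 4.681 = 3.00 ≈ 3, so the ion is M³⁺.

3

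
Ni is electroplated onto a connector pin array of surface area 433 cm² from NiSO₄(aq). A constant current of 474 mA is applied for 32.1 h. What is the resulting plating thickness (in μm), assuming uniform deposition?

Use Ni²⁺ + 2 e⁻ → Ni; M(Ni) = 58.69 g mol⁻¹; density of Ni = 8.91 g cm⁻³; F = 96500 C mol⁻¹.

Q = I·t = 0.4740 × 115560 = 54780 C; n(e⁻) = 0.5676 mol.
n(Ni) = n(e⁻)/2 = 0.2838 mol, so m = 0.2838 × 58.69 = 16.66 g.
Volume = m/ρ = 16.66 / 8.91 = 1.869 cm³.
Thickness = V/A = 1.869 / 433 = 0.00432 cm = 43.2 μm.

43.2 μm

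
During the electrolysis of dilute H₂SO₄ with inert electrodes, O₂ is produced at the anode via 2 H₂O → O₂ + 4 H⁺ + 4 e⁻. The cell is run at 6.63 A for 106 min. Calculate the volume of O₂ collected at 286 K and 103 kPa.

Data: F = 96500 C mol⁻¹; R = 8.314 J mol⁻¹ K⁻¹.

2.52 L

Q = I·t = 6.630 A × 6360.0 s = 42170 C.
n(e⁻) = Q/F = 42170 / 96500 = 0.4370 mol.
4 electrons are transferred per O₂ molecule, so n(O₂) = 0.4370 / 4 = 0.1092 mol.
V = nRT/P = (0.1092 × 8.314 × 286) / (103 × 10³ Pa) = 0.00252 m³ = 2.52 L.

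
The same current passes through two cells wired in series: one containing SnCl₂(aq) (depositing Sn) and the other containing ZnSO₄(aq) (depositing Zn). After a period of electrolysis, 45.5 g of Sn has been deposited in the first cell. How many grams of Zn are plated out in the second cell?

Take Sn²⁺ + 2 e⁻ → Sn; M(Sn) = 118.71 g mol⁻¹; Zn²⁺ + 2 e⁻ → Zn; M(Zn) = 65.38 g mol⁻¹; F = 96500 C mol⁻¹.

25.1 g

n(Sn) = 45.5 / 118.71 = 0.3833 mol.
Since Sn²⁺ + 2 e⁻ → Sn, n(e⁻) passed = 2 × 0.3833 = 0.7666 mol.
Cells in series carry the same charge, so the same 0.7666 mol of electrons passes through cell 2.
Zn²⁺ + 2 e⁻ → Zn, so n(Zn) = 0.7666 / 2 = 0.3833 mol.
m(Zn) = 0.3833 × 65.38 = 25.1 g.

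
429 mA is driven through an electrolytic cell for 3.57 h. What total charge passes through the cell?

5510 C

Q = I·t = 0.4290 A × 12852 s = 5510 C.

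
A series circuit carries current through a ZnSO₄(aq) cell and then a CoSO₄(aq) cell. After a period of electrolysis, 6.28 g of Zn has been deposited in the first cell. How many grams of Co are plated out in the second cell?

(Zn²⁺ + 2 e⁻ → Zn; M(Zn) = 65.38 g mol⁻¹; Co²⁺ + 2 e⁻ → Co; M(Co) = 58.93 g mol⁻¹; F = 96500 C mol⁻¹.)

n(Zn) = 6.28 / 65.38 = 0.09605 mol.
Since Zn²⁺ + 2 e⁻ → Zn, n(e⁻) passed = 2 × 0.09605 = 0.1921 mol.
Cells in series carry the same charge, so the same 0.1921 mol of electrons passes through cell 2.
Co²⁺ + 2 e⁻ → Co, so n(Co) = 0.1921 / 2 = 0.09605 mol.
m(Co) = 0.09605 × 58.93 = 5.66 g.

5.66 g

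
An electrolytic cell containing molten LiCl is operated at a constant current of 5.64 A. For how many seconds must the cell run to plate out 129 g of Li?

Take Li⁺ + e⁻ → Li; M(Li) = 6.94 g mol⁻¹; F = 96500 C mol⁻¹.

n(Li) = m/M = 129 / 6.94 = 18.59 mol.
Each Li atom requires 1 electron, so n(e⁻) = 1 × 18.59 = 18.59 mol.
Q = n(e⁻)·F = 18.59 × 96500 = 1794000 C.
t = Q/I = 1794000 / 5.640 A = 318000 s.

3.18 × 10⁵ s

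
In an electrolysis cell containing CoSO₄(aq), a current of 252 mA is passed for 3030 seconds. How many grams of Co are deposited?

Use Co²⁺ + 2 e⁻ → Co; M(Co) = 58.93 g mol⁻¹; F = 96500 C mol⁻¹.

Q = I·t = 0.2520 A × 3030.0 s = 763.6 C.
n(e⁻) = Q/F = 763.6 / 96500 = 0.007913 mol.
Co²⁺ + 2 e⁻ → Co, so n(Co) = n(e⁻)/2 = 0.003956 mol.
m = n·M = 0.003956 × 58.93 = 0.233 g.

0.233 g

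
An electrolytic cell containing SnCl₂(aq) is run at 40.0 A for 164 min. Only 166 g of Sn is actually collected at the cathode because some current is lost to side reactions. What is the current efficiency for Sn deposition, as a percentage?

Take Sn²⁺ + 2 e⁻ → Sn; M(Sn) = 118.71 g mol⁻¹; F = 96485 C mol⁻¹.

68.6 %

Q = I·t = 40.00 × 9840.0 = 393600 C; n(e⁻) = 393600/96485 = 4.079 mol.
Theoretical n(Sn) = n(e⁻)/2 = 2.040 mol, i.e. m_theo = 2.040 × 118.71 = 242.1 g.
Efficiency = m_actual / m_theo = 166 / 242.1 = 68.6 %.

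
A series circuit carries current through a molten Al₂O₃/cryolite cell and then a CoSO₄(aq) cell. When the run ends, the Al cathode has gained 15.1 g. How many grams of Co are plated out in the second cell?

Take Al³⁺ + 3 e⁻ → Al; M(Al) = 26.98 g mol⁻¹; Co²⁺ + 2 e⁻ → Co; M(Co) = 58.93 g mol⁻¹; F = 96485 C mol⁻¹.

49.5 g

n(Al) = 15.1 / 26.98 = 0.5597 mol.
Since Al³⁺ + 3 e⁻ → Al, n(e⁻) passed = 3 × 0.5597 = 1.679 mol.
Cells in series carry the same charge, so the same 1.679 mol of electrons passes through cell 2.
Co²⁺ + 2 e⁻ → Co, so n(Co) = 1.679 / 2 = 0.8395 mol.
m(Co) = 0.8395 × 58.93 = 49.5 g.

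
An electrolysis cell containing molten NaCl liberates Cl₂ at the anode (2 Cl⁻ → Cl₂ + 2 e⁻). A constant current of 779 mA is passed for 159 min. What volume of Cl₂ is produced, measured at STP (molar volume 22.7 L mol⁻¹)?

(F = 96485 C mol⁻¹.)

0.874 L

Q = I·t = 0.7790 A × 9540.0 s = 7432 C.
n(e⁻) = Q/F = 7432 / 96485 = 0.07702 mol.
2 electrons are transferred per Cl₂ molecule, so n(Cl₂) = 0.07702 / 2 = 0.03851 mol.
V = n × V_m = 0.03851 × 22.7 = 0.874 L.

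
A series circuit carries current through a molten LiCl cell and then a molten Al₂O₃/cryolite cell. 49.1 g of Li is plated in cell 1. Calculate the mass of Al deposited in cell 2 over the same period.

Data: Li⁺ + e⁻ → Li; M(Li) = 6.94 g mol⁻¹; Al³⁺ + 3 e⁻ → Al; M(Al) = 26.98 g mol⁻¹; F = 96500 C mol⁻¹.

63.6 g

n(Li) = 49.1 / 6.94 = 7.075 mol.
Since Li⁺ + e⁻ → Li, n(e⁻) passed = 1 × 7.075 = 7.075 mol.
Cells in series carry the same charge, so the same 7.075 mol of electrons passes through cell 2.
Al³⁺ + 3 e⁻ → Al, so n(Al) = 7.075 / 3 = 2.358 mol.
m(Al) = 2.358 × 26.98 = 63.6 g.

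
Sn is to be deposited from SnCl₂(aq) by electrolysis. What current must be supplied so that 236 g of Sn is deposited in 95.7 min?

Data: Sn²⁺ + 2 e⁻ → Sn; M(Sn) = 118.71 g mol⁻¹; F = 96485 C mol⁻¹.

n(Sn) = 236 / 118.71 = 1.988 mol.
n(e⁻) = 2 × 1.988 = 3.976 mol.
Q = n(e⁻)·F = 3.976 × 96485 = 383600 C.
I = Q/t = 383600 / 5742.0 s = 66.8 A.

66.8 A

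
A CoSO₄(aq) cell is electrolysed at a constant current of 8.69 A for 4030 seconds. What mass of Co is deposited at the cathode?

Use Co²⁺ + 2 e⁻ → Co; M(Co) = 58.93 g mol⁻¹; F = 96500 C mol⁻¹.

Q = I·t = 8.690 A × 4030.0 s = 35020 C.
n(e⁻) = Q/F = 35020 / 96500 = 0.3629 mol.
Co²⁺ + 2 e⁻ → Co, so n(Co) = n(e⁻)/2 = 0.1815 mol.
m = n·M = 0.1815 × 58.93 = 10.7 g.

10.7 g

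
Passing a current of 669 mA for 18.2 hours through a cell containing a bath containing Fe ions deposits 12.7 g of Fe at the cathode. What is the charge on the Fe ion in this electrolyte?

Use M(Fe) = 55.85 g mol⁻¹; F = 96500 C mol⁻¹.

Q = I·t = 0.6690 A × 65520 s = 43830 C, so n(e⁻) = 43830/96500 = 0.4542 mol.
n(Fe) deposited = 12.7 / 55.85 = 0.2274 mol.
Electrons per atom = n(e⁻)/n(Fe) = 0.4542 / 0.2274 = 2.00 ≈ 2, so the ion is Fe²⁺.

+2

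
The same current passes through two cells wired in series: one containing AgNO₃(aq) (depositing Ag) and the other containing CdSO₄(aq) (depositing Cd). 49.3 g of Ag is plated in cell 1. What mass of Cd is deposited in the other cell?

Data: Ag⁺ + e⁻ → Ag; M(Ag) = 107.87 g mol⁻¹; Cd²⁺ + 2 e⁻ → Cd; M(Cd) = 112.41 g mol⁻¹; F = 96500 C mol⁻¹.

n(Ag) = 49.3 / 107.87 = 0.4570 mol.
Since Ag⁺ + e⁻ → Ag, n(e⁻) passed = 1 × 0.4570 = 0.4570 mol.
Cells in series carry the same charge, so the same 0.4570 mol of electrons passes through cell 2.
Cd²⁺ + 2 e⁻ → Cd, so n(Cd) = 0.4570 / 2 = 0.2285 mol.
m(Cd) = 0.2285 × 112.41 = 25.7 g.

25.7 g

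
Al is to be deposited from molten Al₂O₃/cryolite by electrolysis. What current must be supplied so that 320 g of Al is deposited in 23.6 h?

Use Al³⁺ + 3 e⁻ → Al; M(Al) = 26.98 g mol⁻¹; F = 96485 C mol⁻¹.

40.4 A

n(Al) = 320 / 26.98 = 11.86 mol.
n(e⁻) = 3 × 11.86 = 35.58 mol.
Q = n(e⁻)·F = 35.58 × 96485 = 3433000 C.
I = Q/t = 3433000 / 84960 s = 40.4 A.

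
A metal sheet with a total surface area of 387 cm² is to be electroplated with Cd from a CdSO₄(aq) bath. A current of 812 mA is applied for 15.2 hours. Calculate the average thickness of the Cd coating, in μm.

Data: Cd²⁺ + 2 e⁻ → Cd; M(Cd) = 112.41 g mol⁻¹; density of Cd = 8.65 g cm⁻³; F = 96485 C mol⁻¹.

77.3 μm

Q = I·t = 0.8120 × 54720 = 44430 C; n(e⁻) = 0.4605 mol.
n(Cd) = n(e⁻)/2 = 0.2303 mol, so m = 0.2303 × 112.41 = 25.88 g.
Volume = m/ρ = 25.88 / 8.65 = 2.992 cm³.
Thickness = V/A = 2.992 / 387 = 0.00773 cm = 77.3 μm.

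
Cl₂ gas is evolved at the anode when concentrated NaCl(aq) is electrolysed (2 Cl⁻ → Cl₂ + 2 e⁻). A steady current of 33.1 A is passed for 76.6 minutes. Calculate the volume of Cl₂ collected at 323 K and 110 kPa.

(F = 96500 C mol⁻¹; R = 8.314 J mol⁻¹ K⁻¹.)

19.2 L

Q = I·t = 33.10 A × 4596.0 s = 152100 C.
n(e⁻) = Q/F = 152100 / 96500 = 1.576 mol.
2 electrons are transferred per Cl₂ molecule, so n(Cl₂) = 1.576 / 2 = 0.7882 mol.
V = nRT/P = (0.7882 × 8.314 × 323) / (110 × 10³ Pa) = 0.0192 m³ = 19.2 L.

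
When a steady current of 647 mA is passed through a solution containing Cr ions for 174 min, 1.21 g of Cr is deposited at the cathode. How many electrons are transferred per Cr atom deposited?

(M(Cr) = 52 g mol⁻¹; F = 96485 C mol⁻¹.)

Q = I·t = 0.6470 A × 10440 s = 6755 C, so n(e⁻) = 6755/96485 = 0.07001 mol.
n(Cr) deposited = 1.21 / 52 = 0.02327 mol.
Electrons per atom = n(e⁻)/n(Cr) = 0.07001 / 0.02327 = 3.01 ≈ 3, so the ion is Cr³⁺.

3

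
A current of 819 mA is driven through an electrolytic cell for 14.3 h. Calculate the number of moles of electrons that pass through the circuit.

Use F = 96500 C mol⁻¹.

0.437 mol

Q = I·t = 0.8190 A × 51480 s = 42160 C.
n(e⁻) = Q/F = 42160 / 96500 = 0.437 mol.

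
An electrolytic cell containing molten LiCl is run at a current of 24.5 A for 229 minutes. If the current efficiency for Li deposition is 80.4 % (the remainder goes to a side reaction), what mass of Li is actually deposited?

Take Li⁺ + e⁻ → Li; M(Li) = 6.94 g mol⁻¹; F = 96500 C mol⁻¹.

Q = I·t = 24.50 × 13740 = 336600 C.
n(e⁻) = 336600/96500 = 3.488 mol; theoretically n(Li) = 3.488/1 = 3.488 mol, m_theo = 24.21 g.
At 80.4 % efficiency, m_actual = 0.804 × 24.21 = 19.5 g.

19.5 g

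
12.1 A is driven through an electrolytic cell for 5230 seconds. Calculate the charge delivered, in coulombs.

Q = I·t = 12.10 A × 5230.0 s = 63300 C.

63300 C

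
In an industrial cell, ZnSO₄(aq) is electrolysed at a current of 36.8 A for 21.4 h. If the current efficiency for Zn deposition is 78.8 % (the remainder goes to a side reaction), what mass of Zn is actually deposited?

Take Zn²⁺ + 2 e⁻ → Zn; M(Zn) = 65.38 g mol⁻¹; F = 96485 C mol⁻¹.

Q = I·t = 36.80 × 77040 = 2835000 C.
n(e⁻) = 2835000/96485 = 29.38 mol; theoretically n(Zn) = 29.38/2 = 14.69 mol, m_theo = 960.5 g.
At 78.8 % efficiency, m_actual = 0.788 × 960.5 = 757 g.

757 g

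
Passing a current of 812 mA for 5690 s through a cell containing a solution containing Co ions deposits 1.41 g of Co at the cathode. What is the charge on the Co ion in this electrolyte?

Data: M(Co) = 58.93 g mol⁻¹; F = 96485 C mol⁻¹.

Q = I·t = 0.8120 A × 5690.0 s = 4620 C, so n(e⁻) = 4620/96485 = 0.04789 mol.
n(Co) deposited = 1.41 / 58.93 = 0.02393 mol.
Electrons per atom = n(e⁻)/n(Co) = 0.04789 / 0.02393 = 2.00 ≈ 2, so the ion is Co²⁺.

+2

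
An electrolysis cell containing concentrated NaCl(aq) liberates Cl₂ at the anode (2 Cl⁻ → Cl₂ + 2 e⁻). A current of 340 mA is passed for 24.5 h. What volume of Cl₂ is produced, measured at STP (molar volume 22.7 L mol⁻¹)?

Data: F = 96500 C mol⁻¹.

Q = I·t = 0.3400 A × 88200 s = 29990 C.
n(e⁻) = Q/F = 29990 / 96500 = 0.3108 mol.
2 electrons are transferred per Cl₂ molecule, so n(Cl₂) = 0.3108 / 2 = 0.1554 mol.
V = n × V_m = 0.1554 × 22.7 = 3.53 L.

3.53 L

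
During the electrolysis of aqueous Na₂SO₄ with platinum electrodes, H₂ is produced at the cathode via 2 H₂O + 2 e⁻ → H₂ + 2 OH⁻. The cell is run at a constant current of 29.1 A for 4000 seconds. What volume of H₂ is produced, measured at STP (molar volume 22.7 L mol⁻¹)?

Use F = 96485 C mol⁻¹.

Q = I·t = 29.10 A × 4000.0 s = 116400 C.
n(e⁻) = Q/F = 116400 / 96485 = 1.206 mol.
2 electrons are transferred per H₂ molecule, so n(H₂) = 1.206 / 2 = 0.6032 mol.
V = n × V_m = 0.6032 × 22.7 = 13.7 L.

13.7 L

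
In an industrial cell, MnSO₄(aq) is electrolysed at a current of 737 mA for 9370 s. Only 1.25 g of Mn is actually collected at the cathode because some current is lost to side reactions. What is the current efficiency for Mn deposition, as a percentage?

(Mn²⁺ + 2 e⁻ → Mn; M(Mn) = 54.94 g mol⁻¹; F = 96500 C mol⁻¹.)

63.6 %

Q = I·t = 0.7370 × 9370.0 = 6906 C; n(e⁻) = 6906/96500 = 0.07156 mol.
Theoretical n(Mn) = n(e⁻)/2 = 0.03578 mol, i.e. m_theo = 0.03578 × 54.94 = 1.966 g.
Efficiency = m_actual / m_theo = 1.25 / 1.966 = 63.6 %.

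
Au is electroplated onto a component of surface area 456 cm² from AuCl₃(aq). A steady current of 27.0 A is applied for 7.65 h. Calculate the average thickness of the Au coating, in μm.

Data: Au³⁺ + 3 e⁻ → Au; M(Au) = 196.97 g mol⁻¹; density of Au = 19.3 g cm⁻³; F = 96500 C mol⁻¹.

Q = I·t = 27.00 × 27540 = 743600 C; n(e⁻) = 7.705 mol.
n(Au) = n(e⁻)/3 = 2.568 mol, so m = 2.568 × 196.97 = 505.9 g.
Volume = m/ρ = 505.9 / 19.3 = 26.21 cm³.
Thickness = V/A = 26.21 / 456 = 0.0575 cm = 575 μm.

575 μm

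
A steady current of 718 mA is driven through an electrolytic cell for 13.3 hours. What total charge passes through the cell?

34400 C

Q = I·t = 0.7180 A × 47880 s = 34400 C.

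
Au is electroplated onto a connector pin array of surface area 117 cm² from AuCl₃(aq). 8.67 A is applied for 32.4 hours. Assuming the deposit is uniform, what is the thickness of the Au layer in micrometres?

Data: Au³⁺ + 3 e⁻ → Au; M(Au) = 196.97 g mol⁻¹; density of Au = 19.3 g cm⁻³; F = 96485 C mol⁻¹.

Q = I·t = 8.670 × 116640 = 1011000 C; n(e⁻) = 10.48 mol.
n(Au) = n(e⁻)/3 = 3.494 mol, so m = 3.494 × 196.97 = 688.2 g.
Volume = m/ρ = 688.2 / 19.3 = 35.66 cm³.
Thickness = V/A = 35.66 / 117 = 0.305 cm = 3050 μm.

3050 μm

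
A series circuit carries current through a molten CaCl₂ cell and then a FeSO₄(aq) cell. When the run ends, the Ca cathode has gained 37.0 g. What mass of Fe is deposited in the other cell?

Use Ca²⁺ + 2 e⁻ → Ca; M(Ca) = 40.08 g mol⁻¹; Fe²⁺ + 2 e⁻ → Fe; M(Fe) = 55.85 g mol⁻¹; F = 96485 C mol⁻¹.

51.6 g

n(Ca) = 37.0 / 40.08 = 0.9232 mol.
Since Ca²⁺ + 2 e⁻ → Ca, n(e⁻) passed = 2 × 0.9232 = 1.846 mol.
Cells in series carry the same charge, so the same 1.846 mol of electrons passes through cell 2.
Fe²⁺ + 2 e⁻ → Fe, so n(Fe) = 1.846 / 2 = 0.9232 mol.
m(Fe) = 0.9232 × 55.85 = 51.6 g.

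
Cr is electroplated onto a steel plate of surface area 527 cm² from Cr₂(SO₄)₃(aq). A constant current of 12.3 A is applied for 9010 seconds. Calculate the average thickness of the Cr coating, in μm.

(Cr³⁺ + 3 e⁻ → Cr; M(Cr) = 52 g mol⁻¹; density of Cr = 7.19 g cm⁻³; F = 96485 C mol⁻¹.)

Q = I·t = 12.30 × 9010.0 = 110800 C; n(e⁻) = 1.149 mol.
n(Cr) = n(e⁻)/3 = 0.3829 mol, so m = 0.3829 × 52 = 19.91 g.
Volume = m/ρ = 19.91 / 7.19 = 2.769 cm³.
Thickness = V/A = 2.769 / 527 = 0.00525 cm = 52.5 μm.

52.5 μm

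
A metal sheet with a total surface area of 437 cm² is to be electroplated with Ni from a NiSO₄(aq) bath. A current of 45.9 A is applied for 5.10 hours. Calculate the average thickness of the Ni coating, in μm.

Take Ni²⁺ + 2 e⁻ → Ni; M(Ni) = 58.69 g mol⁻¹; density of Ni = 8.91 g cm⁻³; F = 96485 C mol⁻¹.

658 μm

Q = I·t = 45.90 × 18360 = 842700 C; n(e⁻) = 8.734 mol.
n(Ni) = n(e⁻)/2 = 4.367 mol, so m = 4.367 × 58.69 = 256.3 g.
Volume = m/ρ = 256.3 / 8.91 = 28.77 cm³.
Thickness = V/A = 28.77 / 437 = 0.0658 cm = 658 μm.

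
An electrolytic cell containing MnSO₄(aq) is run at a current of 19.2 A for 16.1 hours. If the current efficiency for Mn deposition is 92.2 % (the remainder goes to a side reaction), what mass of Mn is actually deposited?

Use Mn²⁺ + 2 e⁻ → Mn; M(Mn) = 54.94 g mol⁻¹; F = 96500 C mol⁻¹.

292 g

Q = I·t = 19.20 × 57960 = 1113000 C.
n(e⁻) = 1113000/96500 = 11.53 mol; theoretically n(Mn) = 11.53/2 = 5.766 mol, m_theo = 316.8 g.
At 92.2 % efficiency, m_actual = 0.922 × 316.8 = 292 g.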